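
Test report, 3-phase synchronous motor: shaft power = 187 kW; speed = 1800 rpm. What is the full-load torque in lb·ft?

732 lb·ft

ω = 2π × 1800/60 = 188.5 rad/s
τ = P/ω = 187000/188.5 = 992 N·m
In lb·ft: 992/1.356 = 732 lb·ft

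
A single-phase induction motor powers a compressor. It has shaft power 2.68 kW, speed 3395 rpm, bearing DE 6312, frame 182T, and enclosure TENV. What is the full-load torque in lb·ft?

ω = 2π × 3395/60 = 355.5 rad/s
τ = P/ω = 2680/355.5 = 7.539 N·m
In lb·ft: 7.539/1.356 = 5.56 lb·ft

5.56 lb·ft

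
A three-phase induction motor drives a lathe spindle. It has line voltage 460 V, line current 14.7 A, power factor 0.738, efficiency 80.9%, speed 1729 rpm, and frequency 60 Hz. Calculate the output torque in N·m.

38.6 N·m

P_in = √3·V·I·cosφ = 1.732 × 460 × 14.7 × 0.738 = 8643 W
P_out = η·P_in = 0.809 × 8643 = 6992 W
n = 1729 rpm
ω = 2π×1729/60 = 181.1 rad/s
τ = P_out/ω = 6992/181.1 = 38.6 N·m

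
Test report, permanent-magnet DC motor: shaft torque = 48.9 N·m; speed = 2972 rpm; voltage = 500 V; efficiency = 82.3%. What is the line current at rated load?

ω = 2π×2972/60 = 311.2 rad/s; P_out = τω = 48.9 × 311.2 = 15218 W
P_in = P_out / η = 15218 / 0.823 = 18491 W
I = P_in / V = 18491 / 500 = 37 A

37 A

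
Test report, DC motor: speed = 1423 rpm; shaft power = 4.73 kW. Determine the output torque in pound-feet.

ω = 2π × 1423/60 = 149 rad/s
τ = P/ω = 4730/149 = 31.74 N·m
In lb·ft: 31.74/1.356 = 23.4 lb·ft

23.4 lb·ft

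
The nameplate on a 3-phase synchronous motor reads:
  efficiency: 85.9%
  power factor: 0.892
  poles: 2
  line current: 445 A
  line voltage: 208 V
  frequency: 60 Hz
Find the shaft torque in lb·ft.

P_in = √3·V·I·cosφ = 1.732 × 208 × 445 × 0.892 = 143000 W
P_out = η·P_in = 0.859 × 143000 = 122837 W
n = n_s = 120×60/2 = 3600 rpm (synchronous)
ω = 2π×3600/60 = 377 rad/s
τ = P_out/ω = 122837/377 = 325.8 N·m
In lb·ft: 325.8/1.356 = 240 lb·ft

240 lb·ft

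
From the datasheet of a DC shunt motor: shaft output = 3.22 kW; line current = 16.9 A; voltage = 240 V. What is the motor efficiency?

P_out = 3.22 kW = 3220 W
P_in = V·I = 240 × 16.9 = 4056 W
η = P_out / P_in = 3220 / 4056 = 0.794 = 79.4%

79.4 %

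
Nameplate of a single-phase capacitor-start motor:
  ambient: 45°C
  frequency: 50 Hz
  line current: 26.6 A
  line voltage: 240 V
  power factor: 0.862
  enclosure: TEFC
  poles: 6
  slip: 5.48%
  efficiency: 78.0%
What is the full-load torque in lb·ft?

P_in = V·I·cosφ = 240 × 26.6 × 0.862 = 5503 W
P_out = η·P_in = 0.78 × 5503 = 4292 W
n_s = 120×50/6 = 1000 rpm; n = 1000×(1−0.0548) = 945 rpm
ω = 2π×945/60 = 98.96 rad/s
τ = P_out/ω = 4292/98.96 = 43.37 N·m
In lb·ft: 43.37/1.356 = 32 lb·ft

32 lb·ft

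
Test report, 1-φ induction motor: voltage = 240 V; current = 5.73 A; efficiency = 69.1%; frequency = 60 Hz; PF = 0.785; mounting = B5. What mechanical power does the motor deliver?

P_in = V·I·cosφ = 240 × 5.73 × 0.785 = 1080 W
P_out = η·P_in = 0.691 × 1080 = 746 W

0.746 kW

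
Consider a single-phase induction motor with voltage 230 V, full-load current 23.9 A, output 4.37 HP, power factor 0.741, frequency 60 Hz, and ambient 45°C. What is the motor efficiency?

80.0 %

P_out = 4.37 × 746 = 3260 W
P_in = V·I·cosφ = 230 × 23.9 × 0.741 = 4073 W
η = P_out / P_in = 3260 / 4073 = 0.800 = 80.0%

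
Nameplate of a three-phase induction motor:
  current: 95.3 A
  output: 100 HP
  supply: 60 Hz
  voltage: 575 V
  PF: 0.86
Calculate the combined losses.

P_in = √3·V·I·cosφ = 1.732×575×95.3×0.86 = 81622 W
P_out = 100×746 = 74600 W
Losses = P_in − P_out = 81622 − 74600 = 7022 W

7.02 kW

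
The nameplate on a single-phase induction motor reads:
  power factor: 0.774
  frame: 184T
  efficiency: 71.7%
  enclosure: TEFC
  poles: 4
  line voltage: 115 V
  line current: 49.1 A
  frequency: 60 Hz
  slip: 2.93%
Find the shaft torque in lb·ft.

P_in = V·I·cosφ = 115 × 49.1 × 0.774 = 4370 W
P_out = η·P_in = 0.717 × 4370 = 3133 W
n_s = 120×60/4 = 1800 rpm; n = 1800×(1−0.0293) = 1747 rpm
ω = 2π×1747/60 = 182.9 rad/s
τ = P_out/ω = 3133/182.9 = 17.13 N·m
In lb·ft: 17.13/1.356 = 12.6 lb·ft

12.6 lb·ft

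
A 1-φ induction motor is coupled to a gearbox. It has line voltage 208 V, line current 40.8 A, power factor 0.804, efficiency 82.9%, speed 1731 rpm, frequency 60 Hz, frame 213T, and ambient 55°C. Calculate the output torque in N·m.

P_in = V·I·cosφ = 208 × 40.8 × 0.804 = 6823 W
P_out = η·P_in = 0.829 × 6823 = 5656 W
n = 1731 rpm
ω = 2π×1731/60 = 181.3 rad/s
τ = P_out/ω = 5656/181.3 = 31.2 N·m

31.2 N·m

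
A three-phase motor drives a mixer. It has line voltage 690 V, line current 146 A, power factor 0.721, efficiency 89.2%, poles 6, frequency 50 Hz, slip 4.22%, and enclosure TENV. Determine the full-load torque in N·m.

1120 N·m

P_in = √3·V·I·cosφ = 1.732 × 690 × 146 × 0.721 = 125801 W
P_out = η·P_in = 0.892 × 125801 = 112214 W
n_s = 120×50/6 = 1000 rpm; n = 1000×(1−0.0422) = 958 rpm
ω = 2π×958/60 = 100.3 rad/s
τ = P_out/ω = 112214/100.3 = 1120 N·m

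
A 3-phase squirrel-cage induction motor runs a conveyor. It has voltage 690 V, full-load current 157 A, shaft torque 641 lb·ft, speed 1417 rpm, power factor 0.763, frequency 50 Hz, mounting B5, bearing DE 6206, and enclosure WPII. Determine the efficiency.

90.1 %

τ = 641 lb·ft × 1.356 = 869.2 N·m
ω = 2π × 1417/60 = 148.4 rad/s; P_out = τω = 869.2 × 148.4 = 128989 W
P_in = √3·V_L·I_L·cosφ = 1.732 × 690 × 157 × 0.763 = 143160 W
η = P_out / P_in = 128989 / 143160 = 0.901 = 90.1%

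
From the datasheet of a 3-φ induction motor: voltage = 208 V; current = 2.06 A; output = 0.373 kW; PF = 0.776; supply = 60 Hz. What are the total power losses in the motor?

P_in = √3·V·I·cosφ = 1.732×208×2.06×0.776 = 576 W
P_out = 373 W
Losses = P_in − P_out = 576 − 373 = 203 W

203 W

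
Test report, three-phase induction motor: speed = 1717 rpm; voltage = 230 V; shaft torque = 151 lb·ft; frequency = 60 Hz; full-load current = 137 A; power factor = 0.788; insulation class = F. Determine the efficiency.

85.6 %

τ = 151 lb·ft × 1.356 = 204.8 N·m
ω = 2π × 1717/60 = 179.8 rad/s; P_out = τω = 204.8 × 179.8 = 36823 W
P_in = √3·V_L·I_L·cosφ = 1.732 × 230 × 137 × 0.788 = 43005 W
η = P_out / P_in = 36823 / 43005 = 0.856 = 85.6%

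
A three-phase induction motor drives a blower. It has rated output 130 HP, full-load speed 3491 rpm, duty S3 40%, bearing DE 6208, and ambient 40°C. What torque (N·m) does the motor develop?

P_out = 130 × 746 = 96980 W
ω = 2π × 3491/60 = 365.6 rad/s
τ = P_out/ω = 96980/365.6 = 265 N·m

265 N·m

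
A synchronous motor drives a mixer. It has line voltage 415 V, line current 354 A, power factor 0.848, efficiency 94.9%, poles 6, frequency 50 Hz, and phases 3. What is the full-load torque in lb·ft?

1440 lb·ft

P_in = √3·V·I·cosφ = 1.732 × 415 × 354 × 0.848 = 215772 W
P_out = η·P_in = 0.949 × 215772 = 204768 W
n = n_s = 120×50/6 = 1000 rpm (synchronous)
ω = 2π×1000/60 = 104.7 rad/s
τ = P_out/ω = 204768/104.7 = 1956 N·m
In lb·ft: 1956/1.356 = 1440 lb·ft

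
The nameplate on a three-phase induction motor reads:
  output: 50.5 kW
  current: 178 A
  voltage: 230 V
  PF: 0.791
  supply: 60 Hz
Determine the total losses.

P_in = √3·V·I·cosφ = 1.732×230×178×0.791 = 56088 W
P_out = 50500 W
Losses = P_in − P_out = 56088 − 50500 = 5588 W

5590 W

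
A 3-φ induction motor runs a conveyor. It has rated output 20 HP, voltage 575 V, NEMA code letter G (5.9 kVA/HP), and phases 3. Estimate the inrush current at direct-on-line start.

118 A

S_LR = 5.9 × 20 = 118 kVA
I_LR = S_LR/(√3·V_L) = 118000/(1.732×575) = 118 A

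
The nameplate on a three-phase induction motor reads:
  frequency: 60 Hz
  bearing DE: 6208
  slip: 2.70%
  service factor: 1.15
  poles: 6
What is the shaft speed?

n_s = 120f/p = 120×60/6 = 1200 rpm
n = n_s(1 − s) = 1200 × (1 − 0.027) = 1168 rpm

1168 rpm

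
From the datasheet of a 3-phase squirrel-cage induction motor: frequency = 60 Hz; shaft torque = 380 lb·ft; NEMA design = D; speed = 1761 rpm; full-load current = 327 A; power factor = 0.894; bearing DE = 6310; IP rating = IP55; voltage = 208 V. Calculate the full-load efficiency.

τ = 380 lb·ft × 1.356 = 515.3 N·m
ω = 2π × 1761/60 = 184.4 rad/s; P_out = τω = 515.3 × 184.4 = 95021 W
P_in = √3·V_L·I_L·cosφ = 1.732 × 208 × 327 × 0.894 = 105317 W
η = P_out / P_in = 95021 / 105317 = 0.902 = 90.2%

90.2 %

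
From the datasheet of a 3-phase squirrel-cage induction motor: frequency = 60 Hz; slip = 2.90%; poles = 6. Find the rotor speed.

n_s = 120f/p = 120×60/6 = 1200 rpm
n = n_s(1 − s) = 1200 × (1 − 0.029) = 1165 rpm

1165 rpm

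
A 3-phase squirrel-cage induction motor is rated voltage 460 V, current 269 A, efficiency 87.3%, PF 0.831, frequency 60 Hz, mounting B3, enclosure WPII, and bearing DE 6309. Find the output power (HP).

208 HP

P_in = √3·V·I·cosφ = 1.732 × 460 × 269 × 0.831 = 178098 W
P_out = η·P_in = 0.873 × 178098 = 155480 W
= 155480/746 = 208 HP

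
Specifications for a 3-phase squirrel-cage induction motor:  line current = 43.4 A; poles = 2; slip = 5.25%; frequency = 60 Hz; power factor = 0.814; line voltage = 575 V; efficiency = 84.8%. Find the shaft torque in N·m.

P_in = √3·V·I·cosφ = 1.732 × 575 × 43.4 × 0.814 = 35183 W
P_out = η·P_in = 0.848 × 35183 = 29835 W
n_s = 120×60/2 = 3600 rpm; n = 3600×(1−0.0525) = 3411 rpm
ω = 2π×3411/60 = 357.2 rad/s
τ = P_out/ω = 29835/357.2 = 83.5 N·m

83.5 N·m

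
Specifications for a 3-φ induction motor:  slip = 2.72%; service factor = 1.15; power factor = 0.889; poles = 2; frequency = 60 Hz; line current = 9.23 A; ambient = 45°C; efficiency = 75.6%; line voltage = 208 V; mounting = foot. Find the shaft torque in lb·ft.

P_in = √3·V·I·cosφ = 1.732 × 208 × 9.23 × 0.889 = 2956 W
P_out = η·P_in = 0.756 × 2956 = 2235 W
n_s = 120×60/2 = 3600 rpm; n = 3600×(1−0.0272) = 3502 rpm
ω = 2π×3502/60 = 366.7 rad/s
τ = P_out/ω = 2235/366.7 = 6.095 N·m
In lb·ft: 6.095/1.356 = 4.49 lb·ft

4.49 lb·ft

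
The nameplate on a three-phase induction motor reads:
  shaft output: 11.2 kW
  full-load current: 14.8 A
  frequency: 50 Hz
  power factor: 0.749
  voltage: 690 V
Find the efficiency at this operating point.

P_out = 11.2 kW = 11200 W
P_in = √3·V_L·I_L·cosφ = 1.732 × 690 × 14.8 × 0.749 = 13248 W
η = P_out / P_in = 11200 / 13248 = 0.845 = 84.5%

84.5 %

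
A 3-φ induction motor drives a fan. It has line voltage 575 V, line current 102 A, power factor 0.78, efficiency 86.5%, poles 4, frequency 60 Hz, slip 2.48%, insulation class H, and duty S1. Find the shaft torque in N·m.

P_in = √3·V·I·cosφ = 1.732 × 575 × 102 × 0.78 = 79234 W
P_out = η·P_in = 0.865 × 79234 = 68537 W
n_s = 120×60/4 = 1800 rpm; n = 1800×(1−0.0248) = 1755 rpm
ω = 2π×1755/60 = 183.8 rad/s
τ = P_out/ω = 68537/183.8 = 373 N·m

373 N·m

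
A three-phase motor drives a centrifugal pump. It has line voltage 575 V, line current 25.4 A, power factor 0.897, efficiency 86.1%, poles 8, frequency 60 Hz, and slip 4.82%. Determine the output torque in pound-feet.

P_in = √3·V·I·cosφ = 1.732 × 575 × 25.4 × 0.897 = 22690 W
P_out = η·P_in = 0.861 × 22690 = 19536 W
n_s = 120×60/8 = 900 rpm; n = 900×(1−0.0482) = 857 rpm
ω = 2π×857/60 = 89.74 rad/s
τ = P_out/ω = 19536/89.74 = 217.7 N·m
In lb·ft: 217.7/1.356 = 161 lb·ft

161 lb·ft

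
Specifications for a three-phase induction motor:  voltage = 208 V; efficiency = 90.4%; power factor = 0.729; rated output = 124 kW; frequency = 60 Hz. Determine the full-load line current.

522 A

P_out = 124 kW = 124000 W
P_in = P_out / η = 124000 / 0.904 = 137168 W
I_L = P_in / (√3·V_L·cosφ) = 137168 / (1.732 × 208 × 0.729) = 522 A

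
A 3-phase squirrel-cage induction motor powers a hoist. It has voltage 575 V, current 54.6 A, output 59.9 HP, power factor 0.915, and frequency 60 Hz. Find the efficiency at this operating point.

P_out = 59.9 × 746 = 44685 W
P_in = √3·V_L·I_L·cosφ = 1.732 × 575 × 54.6 × 0.915 = 49754 W
η = P_out / P_in = 44685 / 49754 = 0.898 = 89.8%

89.8 %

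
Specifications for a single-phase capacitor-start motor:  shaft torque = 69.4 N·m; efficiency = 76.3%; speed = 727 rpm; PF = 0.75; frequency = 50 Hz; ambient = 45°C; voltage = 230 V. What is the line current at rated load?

ω = 2π×727/60 = 76.13 rad/s; P_out = τω = 69.4 × 76.13 = 5283 W
P_in = P_out / η = 5283 / 0.763 = 6924 W
I = P_in / (V·cosφ) = 6924 / (230 × 0.75) = 40.1 A

40.1 A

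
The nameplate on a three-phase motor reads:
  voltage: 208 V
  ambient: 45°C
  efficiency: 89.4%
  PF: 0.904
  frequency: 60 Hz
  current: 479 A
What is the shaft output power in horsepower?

P_in = √3·V·I·cosφ = 1.732 × 208 × 479 × 0.904 = 155997 W
P_out = η·P_in = 0.894 × 155997 = 139461 W
= 139461/746 = 187 HP

187 HP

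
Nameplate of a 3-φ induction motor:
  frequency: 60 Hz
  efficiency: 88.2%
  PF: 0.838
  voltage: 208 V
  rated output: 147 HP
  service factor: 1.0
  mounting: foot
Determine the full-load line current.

412 A

P_out = 147 × 746 = 109662 W
P_in = P_out / η = 109662 / 0.882 = 124333 W
I_L = P_in / (√3·V_L·cosφ) = 124333 / (1.732 × 208 × 0.838) = 412 A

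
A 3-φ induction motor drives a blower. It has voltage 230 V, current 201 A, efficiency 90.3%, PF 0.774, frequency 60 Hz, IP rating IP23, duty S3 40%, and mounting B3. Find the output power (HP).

75 HP

P_in = √3·V·I·cosφ = 1.732 × 230 × 201 × 0.774 = 61974 W
P_out = η·P_in = 0.903 × 61974 = 55963 W
= 55963/746 = 75 HP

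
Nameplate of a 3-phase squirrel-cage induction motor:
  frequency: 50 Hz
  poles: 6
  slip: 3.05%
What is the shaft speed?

n_s = 120f/p = 120×50/6 = 1000 rpm
n = n_s(1 − s) = 1000 × (1 − 0.0305) = 970 rpm

970 rpm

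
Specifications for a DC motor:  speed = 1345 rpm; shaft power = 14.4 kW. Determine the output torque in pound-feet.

75.4 lb·ft

ω = 2π × 1345/60 = 140.8 rad/s
τ = P/ω = 14400/140.8 = 102.3 N·m
In lb·ft: 102.3/1.356 = 75.4 lb·ft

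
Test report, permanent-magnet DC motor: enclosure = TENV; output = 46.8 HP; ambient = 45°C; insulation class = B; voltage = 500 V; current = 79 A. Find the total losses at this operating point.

P_in = V·I = 500×79 = 39500 W
P_out = 46.8×746 = 34913 W
Losses = P_in − P_out = 39500 − 34913 = 4587 W

4.59 kW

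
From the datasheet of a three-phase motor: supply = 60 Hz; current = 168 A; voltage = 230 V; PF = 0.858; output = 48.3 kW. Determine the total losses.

P_in = √3·V·I·cosφ = 1.732×230×168×0.858 = 57421 W
P_out = 48300 W
Losses = P_in − P_out = 57421 − 48300 = 9121 W

9120 W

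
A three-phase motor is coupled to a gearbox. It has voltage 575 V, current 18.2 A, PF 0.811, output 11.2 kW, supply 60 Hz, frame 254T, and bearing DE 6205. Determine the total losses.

3500 W

P_in = √3·V·I·cosφ = 1.732×575×18.2×0.811 = 14700 W
P_out = 11200 W
Losses = P_in − P_out = 14700 − 11200 = 3500 W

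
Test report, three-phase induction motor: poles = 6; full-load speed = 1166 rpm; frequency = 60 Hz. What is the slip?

2.83 %

n_s = 120f/p = 120×60/6 = 1200 rpm
s = (n_s − n)/n_s = (1200 − 1166)/1200 = 0.0283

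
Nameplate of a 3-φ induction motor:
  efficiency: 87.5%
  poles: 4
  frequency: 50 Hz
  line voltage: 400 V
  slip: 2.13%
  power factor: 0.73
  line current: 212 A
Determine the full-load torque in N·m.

P_in = √3·V·I·cosφ = 1.732 × 400 × 212 × 0.73 = 107218 W
P_out = η·P_in = 0.875 × 107218 = 93816 W
n_s = 120×50/4 = 1500 rpm; n = 1500×(1−0.0213) = 1468 rpm
ω = 2π×1468/60 = 153.7 rad/s
τ = P_out/ω = 93816/153.7 = 610 N·m

610 N·m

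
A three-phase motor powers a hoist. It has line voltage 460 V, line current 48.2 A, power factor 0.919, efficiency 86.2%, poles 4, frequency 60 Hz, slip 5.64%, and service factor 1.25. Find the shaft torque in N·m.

171 N·m

P_in = √3·V·I·cosφ = 1.732 × 460 × 48.2 × 0.919 = 35291 W
P_out = η·P_in = 0.862 × 35291 = 30421 W
n_s = 120×60/4 = 1800 rpm; n = 1800×(1−0.0564) = 1698 rpm
ω = 2π×1698/60 = 177.8 rad/s
τ = P_out/ω = 30421/177.8 = 171 N·m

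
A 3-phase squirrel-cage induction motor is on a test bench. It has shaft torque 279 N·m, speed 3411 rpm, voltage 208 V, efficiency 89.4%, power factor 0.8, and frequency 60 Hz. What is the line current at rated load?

ω = 2π×3411/60 = 357.2 rad/s; P_out = τω = 279 × 357.2 = 99659 W
P_in = P_out / η = 99659 / 0.894 = 111475 W
I_L = P_in / (√3·V_L·cosφ) = 111475 / (1.732 × 208 × 0.8) = 387 A

387 A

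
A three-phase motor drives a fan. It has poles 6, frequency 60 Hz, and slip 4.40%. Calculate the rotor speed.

1147 rpm

n_s = 120f/p = 120×60/6 = 1200 rpm
n = n_s(1 − s) = 1200 × (1 − 0.044) = 1147 rpm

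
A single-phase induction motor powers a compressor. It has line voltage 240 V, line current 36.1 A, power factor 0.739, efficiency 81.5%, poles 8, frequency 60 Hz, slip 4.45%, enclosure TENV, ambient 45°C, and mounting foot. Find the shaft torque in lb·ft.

42.7 lb·ft

P_in = V·I·cosφ = 240 × 36.1 × 0.739 = 6403 W
P_out = η·P_in = 0.815 × 6403 = 5218 W
n_s = 120×60/8 = 900 rpm; n = 900×(1−0.0445) = 860 rpm
ω = 2π×860/60 = 90.06 rad/s
τ = P_out/ω = 5218/90.06 = 57.94 N·m
In lb·ft: 57.94/1.356 = 42.7 lb·ft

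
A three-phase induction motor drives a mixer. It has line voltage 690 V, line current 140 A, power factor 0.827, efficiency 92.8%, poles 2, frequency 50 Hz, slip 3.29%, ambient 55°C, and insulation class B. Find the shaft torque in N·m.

423 N·m

P_in = √3·V·I·cosφ = 1.732 × 690 × 140 × 0.827 = 138366 W
P_out = η·P_in = 0.928 × 138366 = 128404 W
n_s = 120×50/2 = 3000 rpm; n = 3000×(1−0.0329) = 2901 rpm
ω = 2π×2901/60 = 303.8 rad/s
τ = P_out/ω = 128404/303.8 = 423 N·m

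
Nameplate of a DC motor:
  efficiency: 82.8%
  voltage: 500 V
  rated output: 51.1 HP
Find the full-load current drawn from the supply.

92.1 A

P_out = 51.1 × 746 = 38121 W
P_in = P_out / η = 38121 / 0.828 = 46040 W
I = P_in / V = 46040 / 500 = 92.1 A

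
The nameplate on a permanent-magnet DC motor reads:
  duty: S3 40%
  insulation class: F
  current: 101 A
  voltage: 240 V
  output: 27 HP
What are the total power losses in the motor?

4.1 kW

P_in = V·I = 240×101 = 24240 W
P_out = 27×746 = 20142 W
Losses = P_in − P_out = 24240 − 20142 = 4098 W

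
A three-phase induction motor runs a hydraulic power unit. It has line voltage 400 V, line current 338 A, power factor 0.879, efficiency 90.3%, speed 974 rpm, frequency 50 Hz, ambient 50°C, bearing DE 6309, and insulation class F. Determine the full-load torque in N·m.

P_in = √3·V·I·cosφ = 1.732 × 400 × 338 × 0.879 = 205832 W
P_out = η·P_in = 0.903 × 205832 = 185866 W
n = 974 rpm
ω = 2π×974/60 = 102 rad/s
τ = P_out/ω = 185866/102 = 1820 N·m

1820 N·m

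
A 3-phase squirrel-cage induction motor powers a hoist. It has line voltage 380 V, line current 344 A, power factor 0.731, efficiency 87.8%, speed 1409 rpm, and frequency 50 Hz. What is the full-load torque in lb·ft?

P_in = √3·V·I·cosφ = 1.732 × 380 × 344 × 0.731 = 165504 W
P_out = η·P_in = 0.878 × 165504 = 145313 W
n = 1409 rpm
ω = 2π×1409/60 = 147.6 rad/s
τ = P_out/ω = 145313/147.6 = 984.5 N·m
In lb·ft: 984.5/1.356 = 726 lb·ft

726 lb·ft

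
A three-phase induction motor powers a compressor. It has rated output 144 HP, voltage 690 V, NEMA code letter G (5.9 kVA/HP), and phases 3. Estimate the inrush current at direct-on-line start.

711 A

S_LR = 5.9 × 144 = 849.6 kVA
I_LR = S_LR/(√3·V_L) = 849600/(1.732×690) = 711 A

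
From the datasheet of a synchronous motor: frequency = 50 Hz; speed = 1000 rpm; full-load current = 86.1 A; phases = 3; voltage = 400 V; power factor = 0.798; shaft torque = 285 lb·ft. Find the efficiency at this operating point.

85.0 %

τ = 285 lb·ft × 1.356 = 386.5 N·m
ω = 2π × 1000/60 = 104.7 rad/s; P_out = τω = 386.5 × 104.7 = 40467 W
P_in = √3·V_L·I_L·cosφ = 1.732 × 400 × 86.1 × 0.798 = 47601 W
η = P_out / P_in = 40467 / 47601 = 0.850 = 85.0%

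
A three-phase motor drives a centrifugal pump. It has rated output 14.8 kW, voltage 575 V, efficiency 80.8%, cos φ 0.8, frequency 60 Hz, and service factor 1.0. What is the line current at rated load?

23 A

P_out = 14.8 kW = 14800 W
P_in = P_out / η = 14800 / 0.808 = 18317 W
I_L = P_in / (√3·V_L·cosφ) = 18317 / (1.732 × 575 × 0.8) = 23 A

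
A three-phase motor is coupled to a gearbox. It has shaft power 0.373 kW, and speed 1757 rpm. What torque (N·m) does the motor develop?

2.03 N·m

ω = 2π × 1757/60 = 184 rad/s
τ = P/ω = 373/184 = 2.03 N·m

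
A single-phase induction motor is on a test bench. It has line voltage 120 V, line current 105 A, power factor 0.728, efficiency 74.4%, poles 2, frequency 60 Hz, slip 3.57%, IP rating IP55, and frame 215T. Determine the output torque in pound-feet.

13.8 lb·ft

P_in = V·I·cosφ = 120 × 105 × 0.728 = 9173 W
P_out = η·P_in = 0.744 × 9173 = 6825 W
n_s = 120×60/2 = 3600 rpm; n = 3600×(1−0.0357) = 3471 rpm
ω = 2π×3471/60 = 363.5 rad/s
τ = P_out/ω = 6825/363.5 = 18.78 N·m
In lb·ft: 18.78/1.356 = 13.8 lb·ft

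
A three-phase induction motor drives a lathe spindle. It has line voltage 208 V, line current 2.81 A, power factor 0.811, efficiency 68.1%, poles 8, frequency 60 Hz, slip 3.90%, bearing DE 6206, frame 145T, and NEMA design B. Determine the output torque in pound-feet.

4.55 lb·ft

P_in = √3·V·I·cosφ = 1.732 × 208 × 2.81 × 0.811 = 821 W
P_out = η·P_in = 0.681 × 821 = 559 W
n_s = 120×60/8 = 900 rpm; n = 900×(1−0.039) = 865 rpm
ω = 2π×865/60 = 90.58 rad/s
τ = P_out/ω = 559/90.58 = 6.171 N·m
In lb·ft: 6.171/1.356 = 4.55 lb·ft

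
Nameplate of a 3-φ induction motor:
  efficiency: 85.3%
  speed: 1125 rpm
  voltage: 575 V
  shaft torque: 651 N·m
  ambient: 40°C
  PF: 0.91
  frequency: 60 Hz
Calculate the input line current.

ω = 2π×1125/60 = 117.8 rad/s; P_out = τω = 651 × 117.8 = 76688 W
P_in = P_out / η = 76688 / 0.853 = 89904 W
I_L = P_in / (√3·V_L·cosφ) = 89904 / (1.732 × 575 × 0.91) = 99.2 A

99.2 A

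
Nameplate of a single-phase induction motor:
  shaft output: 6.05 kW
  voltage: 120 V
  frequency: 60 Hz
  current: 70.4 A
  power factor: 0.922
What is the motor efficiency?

P_out = 6.05 kW = 6050 W
P_in = V·I·cosφ = 120 × 70.4 × 0.922 = 7789 W
η = P_out / P_in = 6050 / 7789 = 0.777 = 77.7%

77.7 %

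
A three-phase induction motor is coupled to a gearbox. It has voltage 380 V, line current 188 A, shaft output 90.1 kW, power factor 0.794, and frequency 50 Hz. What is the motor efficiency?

91.7 %

P_out = 90.1 kW = 90100 W
P_in = √3·V_L·I_L·cosφ = 1.732 × 380 × 188 × 0.794 = 98245 W
η = P_out / P_in = 90100 / 98245 = 0.917 = 91.7%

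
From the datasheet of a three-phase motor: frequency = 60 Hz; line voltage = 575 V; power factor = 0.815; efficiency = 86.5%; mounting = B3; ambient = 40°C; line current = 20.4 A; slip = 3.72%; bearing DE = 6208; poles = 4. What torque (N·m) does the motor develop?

78.9 N·m

P_in = √3·V·I·cosφ = 1.732 × 575 × 20.4 × 0.815 = 16558 W
P_out = η·P_in = 0.865 × 16558 = 14323 W
n_s = 120×60/4 = 1800 rpm; n = 1800×(1−0.0372) = 1733 rpm
ω = 2π×1733/60 = 181.5 rad/s
τ = P_out/ω = 14323/181.5 = 78.9 N·m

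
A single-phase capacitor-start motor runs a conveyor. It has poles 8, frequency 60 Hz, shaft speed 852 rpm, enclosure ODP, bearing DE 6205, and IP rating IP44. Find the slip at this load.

n_s = 120f/p = 120×60/8 = 900 rpm
s = (n_s − n)/n_s = (900 − 852)/900 = 0.0533

5.3 %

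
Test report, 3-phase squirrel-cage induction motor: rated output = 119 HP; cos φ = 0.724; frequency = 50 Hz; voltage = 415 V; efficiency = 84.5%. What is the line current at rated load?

202 A

P_out = 119 × 746 = 88774 W
P_in = P_out / η = 88774 / 0.845 = 105058 W
I_L = P_in / (√3·V_L·cosφ) = 105058 / (1.732 × 415 × 0.724) = 202 A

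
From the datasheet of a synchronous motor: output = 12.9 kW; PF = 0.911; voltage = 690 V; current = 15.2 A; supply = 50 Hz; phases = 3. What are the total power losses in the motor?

P_in = √3·V·I·cosφ = 1.732×690×15.2×0.911 = 16549 W
P_out = 12900 W
Losses = P_in − P_out = 16549 − 12900 = 3649 W

3.65 kW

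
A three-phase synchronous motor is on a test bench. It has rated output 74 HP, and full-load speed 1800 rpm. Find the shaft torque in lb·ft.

216 lb·ft

P_out = 74 × 746 = 55204 W
ω = 2π × 1800/60 = 188.5 rad/s
τ = P_out/ω = 55204/188.5 = 292.9 N·m
In lb·ft: 292.9/1.356 = 216 lb·ft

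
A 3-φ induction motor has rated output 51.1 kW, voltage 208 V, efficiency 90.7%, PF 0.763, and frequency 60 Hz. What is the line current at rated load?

205 A

P_out = 51.1 kW = 51100 W
P_in = P_out / η = 51100 / 0.907 = 56340 W
I_L = P_in / (√3·V_L·cosφ) = 56340 / (1.732 × 208 × 0.763) = 205 A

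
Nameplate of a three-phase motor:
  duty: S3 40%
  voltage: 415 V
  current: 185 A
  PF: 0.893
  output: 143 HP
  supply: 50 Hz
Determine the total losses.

P_in = √3·V·I·cosφ = 1.732×415×185×0.893 = 118746 W
P_out = 143×746 = 106678 W
Losses = P_in − P_out = 118746 − 106678 = 12068 W

12.1 kW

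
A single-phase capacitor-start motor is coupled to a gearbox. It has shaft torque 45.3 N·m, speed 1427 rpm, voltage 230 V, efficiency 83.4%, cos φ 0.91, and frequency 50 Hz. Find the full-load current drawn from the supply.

38.8 A

ω = 2π×1427/60 = 149.4 rad/s; P_out = τω = 45.3 × 149.4 = 6768 W
P_in = P_out / η = 6768 / 0.834 = 8115 W
I = P_in / (V·cosφ) = 8115 / (230 × 0.91) = 38.8 A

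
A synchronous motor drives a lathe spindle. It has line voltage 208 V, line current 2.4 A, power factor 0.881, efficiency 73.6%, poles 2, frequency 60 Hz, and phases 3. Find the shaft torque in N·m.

P_in = √3·V·I·cosφ = 1.732 × 208 × 2.4 × 0.881 = 762 W
P_out = η·P_in = 0.736 × 762 = 561 W
n = n_s = 120×60/2 = 3600 rpm (synchronous)
ω = 2π×3600/60 = 377 rad/s
τ = P_out/ω = 561/377 = 1.49 N·m

1.49 N·m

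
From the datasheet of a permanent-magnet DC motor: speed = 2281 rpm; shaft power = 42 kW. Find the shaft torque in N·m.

176 N·m

ω = 2π × 2281/60 = 238.9 rad/s
τ = P/ω = 42000/238.9 = 176 N·m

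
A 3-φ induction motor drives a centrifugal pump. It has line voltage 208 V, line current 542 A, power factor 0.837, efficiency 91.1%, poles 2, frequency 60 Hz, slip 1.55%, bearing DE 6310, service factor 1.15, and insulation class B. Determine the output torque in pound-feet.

P_in = √3·V·I·cosφ = 1.732 × 208 × 542 × 0.837 = 163432 W
P_out = η·P_in = 0.911 × 163432 = 148887 W
n_s = 120×60/2 = 3600 rpm; n = 3600×(1−0.0155) = 3544 rpm
ω = 2π×3544/60 = 371.1 rad/s
τ = P_out/ω = 148887/371.1 = 401.2 N·m
In lb·ft: 401.2/1.356 = 296 lb·ft

296 lb·ft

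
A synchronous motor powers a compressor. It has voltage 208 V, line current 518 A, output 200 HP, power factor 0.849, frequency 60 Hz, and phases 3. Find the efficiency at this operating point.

P_out = 200 × 746 = 149200 W
P_in = √3·V_L·I_L·cosφ = 1.732 × 208 × 518 × 0.849 = 158434 W
η = P_out / P_in = 149200 / 158434 = 0.942 = 94.2%

94.2 %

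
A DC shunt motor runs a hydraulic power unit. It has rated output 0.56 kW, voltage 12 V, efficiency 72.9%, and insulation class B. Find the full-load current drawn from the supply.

64 A

P_out = 0.56 kW = 560 W
P_in = P_out / η = 560 / 0.729 = 768 W
I = P_in / V = 768 / 12 = 64 A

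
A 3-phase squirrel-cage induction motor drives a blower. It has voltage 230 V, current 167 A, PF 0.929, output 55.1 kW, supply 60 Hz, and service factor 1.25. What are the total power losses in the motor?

P_in = √3·V·I·cosφ = 1.732×230×167×0.929 = 61803 W
P_out = 55100 W
Losses = P_in − P_out = 61803 − 55100 = 6703 W

6700 W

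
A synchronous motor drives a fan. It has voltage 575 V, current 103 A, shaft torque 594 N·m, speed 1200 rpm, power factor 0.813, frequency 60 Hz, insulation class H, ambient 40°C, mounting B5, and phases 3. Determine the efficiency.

ω = 2π × 1200/60 = 125.7 rad/s; P_out = τω = 594 × 125.7 = 74666 W
P_in = √3·V_L·I_L·cosφ = 1.732 × 575 × 103 × 0.813 = 83396 W
η = P_out / P_in = 74666 / 83396 = 0.895 = 89.5%

89.5 %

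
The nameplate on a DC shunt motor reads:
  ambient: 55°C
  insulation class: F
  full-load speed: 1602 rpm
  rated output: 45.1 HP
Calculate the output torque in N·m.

201 N·m

P_out = 45.1 × 746 = 33645 W
ω = 2π × 1602/60 = 167.8 rad/s
τ = P_out/ω = 33645/167.8 = 201 N·m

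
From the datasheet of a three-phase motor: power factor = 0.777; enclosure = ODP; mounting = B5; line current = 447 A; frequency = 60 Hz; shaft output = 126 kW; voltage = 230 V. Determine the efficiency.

P_out = 126 kW = 126000 W
P_in = √3·V_L·I_L·cosφ = 1.732 × 230 × 447 × 0.777 = 138358 W
η = P_out / P_in = 126000 / 138358 = 0.911 = 91.1%

91.1 %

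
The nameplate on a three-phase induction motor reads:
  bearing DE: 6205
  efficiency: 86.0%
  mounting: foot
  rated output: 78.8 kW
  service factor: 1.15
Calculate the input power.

91.6 kW

P_out = 78800 W
P_in = P_out/η = 78800/0.86 = 91628 W = 91.6 kW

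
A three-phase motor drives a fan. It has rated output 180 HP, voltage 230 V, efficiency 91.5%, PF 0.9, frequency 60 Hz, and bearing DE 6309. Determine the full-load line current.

P_out = 180 × 746 = 134280 W
P_in = P_out / η = 134280 / 0.915 = 146754 W
I_L = P_in / (√3·V_L·cosφ) = 146754 / (1.732 × 230 × 0.9) = 409 A

409 A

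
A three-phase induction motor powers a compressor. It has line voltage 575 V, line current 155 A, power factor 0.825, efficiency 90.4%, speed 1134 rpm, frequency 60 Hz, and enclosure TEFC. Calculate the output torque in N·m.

969 N·m

P_in = √3·V·I·cosφ = 1.732 × 575 × 155 × 0.825 = 127351 W
P_out = η·P_in = 0.904 × 127351 = 115125 W
n = 1134 rpm
ω = 2π×1134/60 = 118.8 rad/s
τ = P_out/ω = 115125/118.8 = 969 N·m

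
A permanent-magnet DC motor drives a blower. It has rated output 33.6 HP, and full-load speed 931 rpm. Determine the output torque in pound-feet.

P_out = 33.6 × 746 = 25066 W
ω = 2π × 931/60 = 97.49 rad/s
τ = P_out/ω = 25066/97.49 = 257.1 N·m
In lb·ft: 257.1/1.356 = 190 lb·ft

190 lb·ft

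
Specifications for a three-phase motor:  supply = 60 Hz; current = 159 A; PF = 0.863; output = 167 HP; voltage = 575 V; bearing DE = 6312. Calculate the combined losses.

P_in = √3·V·I·cosφ = 1.732×575×159×0.863 = 136654 W
P_out = 167×746 = 124582 W
Losses = P_in − P_out = 136654 − 124582 = 12072 W

12.1 kW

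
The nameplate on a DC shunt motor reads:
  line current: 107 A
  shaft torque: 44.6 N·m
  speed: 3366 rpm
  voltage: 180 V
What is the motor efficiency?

ω = 2π × 3366/60 = 352.5 rad/s; P_out = τω = 44.6 × 352.5 = 15722 W
P_in = V·I = 180 × 107 = 19260 W
η = P_out / P_in = 15722 / 19260 = 0.816 = 81.6%

81.6 %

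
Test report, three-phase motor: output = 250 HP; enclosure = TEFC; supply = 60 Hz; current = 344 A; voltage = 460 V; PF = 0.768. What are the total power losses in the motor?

P_in = √3·V·I·cosφ = 1.732×460×344×0.768 = 210487 W
P_out = 250×746 = 186500 W
Losses = P_in − P_out = 210487 − 186500 = 23987 W

24 kW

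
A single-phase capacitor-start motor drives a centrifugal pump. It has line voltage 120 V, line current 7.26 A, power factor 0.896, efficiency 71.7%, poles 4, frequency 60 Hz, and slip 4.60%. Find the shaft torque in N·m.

P_in = V·I·cosφ = 120 × 7.26 × 0.896 = 781 W
P_out = η·P_in = 0.717 × 781 = 560 W
n_s = 120×60/4 = 1800 rpm; n = 1800×(1−0.046) = 1717 rpm
ω = 2π×1717/60 = 179.8 rad/s
τ = P_out/ω = 560/179.8 = 3.11 N·m

3.11 N·m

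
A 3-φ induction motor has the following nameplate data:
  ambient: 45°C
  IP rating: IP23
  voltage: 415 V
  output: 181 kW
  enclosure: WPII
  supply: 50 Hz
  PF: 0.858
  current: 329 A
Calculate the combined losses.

21.9 kW

P_in = √3·V·I·cosφ = 1.732×415×329×0.858 = 202899 W
P_out = 181000 W
Losses = P_in − P_out = 202899 − 181000 = 21899 W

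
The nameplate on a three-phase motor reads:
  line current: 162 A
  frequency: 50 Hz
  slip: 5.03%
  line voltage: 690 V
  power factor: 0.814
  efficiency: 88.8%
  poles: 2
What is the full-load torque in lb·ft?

346 lb·ft

P_in = √3·V·I·cosφ = 1.732 × 690 × 162 × 0.814 = 157593 W
P_out = η·P_in = 0.888 × 157593 = 139943 W
n_s = 120×50/2 = 3000 rpm; n = 3000×(1−0.0503) = 2849 rpm
ω = 2π×2849/60 = 298.3 rad/s
τ = P_out/ω = 139943/298.3 = 469.1 N·m
In lb·ft: 469.1/1.356 = 346 lb·ft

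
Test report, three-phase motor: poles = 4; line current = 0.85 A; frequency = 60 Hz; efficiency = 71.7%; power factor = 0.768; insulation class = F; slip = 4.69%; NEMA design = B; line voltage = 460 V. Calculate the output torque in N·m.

2.08 N·m

P_in = √3·V·I·cosφ = 1.732 × 460 × 0.85 × 0.768 = 520 W
P_out = η·P_in = 0.717 × 520 = 373 W
n_s = 120×60/4 = 1800 rpm; n = 1800×(1−0.0469) = 1716 rpm
ω = 2π×1716/60 = 179.7 rad/s
τ = P_out/ω = 373/179.7 = 2.08 N·m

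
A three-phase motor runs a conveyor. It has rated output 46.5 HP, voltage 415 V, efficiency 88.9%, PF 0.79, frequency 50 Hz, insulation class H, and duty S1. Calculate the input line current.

68.7 A

P_out = 46.5 × 746 = 34689 W
P_in = P_out / η = 34689 / 0.889 = 39020 W
I_L = P_in / (√3·V_L·cosφ) = 39020 / (1.732 × 415 × 0.79) = 68.7 A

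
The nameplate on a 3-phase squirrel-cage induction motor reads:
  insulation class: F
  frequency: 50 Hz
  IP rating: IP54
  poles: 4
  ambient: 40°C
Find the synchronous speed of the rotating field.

1500 rpm

n_s = 120f/p = 120×50/4 = 1500 rpm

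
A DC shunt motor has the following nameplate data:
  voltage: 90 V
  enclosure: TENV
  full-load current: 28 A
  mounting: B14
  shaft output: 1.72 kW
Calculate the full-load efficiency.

P_out = 1.72 kW = 1720 W
P_in = V·I = 90 × 28 = 2520 W
η = P_out / P_in = 1720 / 2520 = 0.683 = 68.3%

68.3 %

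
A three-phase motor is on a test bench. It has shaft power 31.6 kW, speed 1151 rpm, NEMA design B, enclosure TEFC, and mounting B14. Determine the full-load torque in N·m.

ω = 2π × 1151/60 = 120.5 rad/s
τ = P/ω = 31600/120.5 = 262 N·m

262 N·m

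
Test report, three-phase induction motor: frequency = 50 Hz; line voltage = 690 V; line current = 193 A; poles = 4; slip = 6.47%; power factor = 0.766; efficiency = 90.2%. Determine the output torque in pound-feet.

P_in = √3·V·I·cosφ = 1.732 × 690 × 193 × 0.766 = 176678 W
P_out = η·P_in = 0.902 × 176678 = 159364 W
n_s = 120×50/4 = 1500 rpm; n = 1500×(1−0.0647) = 1403 rpm
ω = 2π×1403/60 = 146.9 rad/s
τ = P_out/ω = 159364/146.9 = 1085 N·m
In lb·ft: 1085/1.356 = 800 lb·ft

800 lb·ft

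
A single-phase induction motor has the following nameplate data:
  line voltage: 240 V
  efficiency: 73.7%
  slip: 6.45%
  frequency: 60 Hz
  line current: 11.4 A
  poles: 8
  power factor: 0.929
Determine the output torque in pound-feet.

P_in = V·I·cosφ = 240 × 11.4 × 0.929 = 2542 W
P_out = η·P_in = 0.737 × 2542 = 1873 W
n_s = 120×60/8 = 900 rpm; n = 900×(1−0.0645) = 842 rpm
ω = 2π×842/60 = 88.17 rad/s
τ = P_out/ω = 1873/88.17 = 21.24 N·m
In lb·ft: 21.24/1.356 = 15.7 lb·ft

15.7 lb·ft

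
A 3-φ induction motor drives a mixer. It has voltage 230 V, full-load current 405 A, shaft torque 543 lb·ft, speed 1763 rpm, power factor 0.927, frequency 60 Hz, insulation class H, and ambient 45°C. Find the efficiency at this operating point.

τ = 543 lb·ft × 1.356 = 736.3 N·m
ω = 2π × 1763/60 = 184.6 rad/s; P_out = τω = 736.3 × 184.6 = 135921 W
P_in = √3·V_L·I_L·cosφ = 1.732 × 230 × 405 × 0.927 = 149558 W
η = P_out / P_in = 135921 / 149558 = 0.909 = 90.9%

90.9 %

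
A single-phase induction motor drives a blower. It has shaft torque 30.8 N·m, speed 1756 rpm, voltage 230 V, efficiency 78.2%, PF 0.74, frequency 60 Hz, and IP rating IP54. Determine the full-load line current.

ω = 2π×1756/60 = 183.9 rad/s; P_out = τω = 30.8 × 183.9 = 5664 W
P_in = P_out / η = 5664 / 0.782 = 7243 W
I = P_in / (V·cosφ) = 7243 / (230 × 0.74) = 42.6 A

42.6 A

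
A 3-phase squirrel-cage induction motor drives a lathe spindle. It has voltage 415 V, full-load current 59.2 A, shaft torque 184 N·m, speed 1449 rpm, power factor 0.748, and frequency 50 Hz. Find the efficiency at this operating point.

87.7 %

ω = 2π × 1449/60 = 151.7 rad/s; P_out = τω = 184 × 151.7 = 27913 W
P_in = √3·V_L·I_L·cosφ = 1.732 × 415 × 59.2 × 0.748 = 31829 W
η = P_out / P_in = 27913 / 31829 = 0.877 = 87.7%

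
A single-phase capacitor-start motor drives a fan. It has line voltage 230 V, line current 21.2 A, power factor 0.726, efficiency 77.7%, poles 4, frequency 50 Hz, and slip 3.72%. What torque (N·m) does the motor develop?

P_in = V·I·cosφ = 230 × 21.2 × 0.726 = 3540 W
P_out = η·P_in = 0.777 × 3540 = 2751 W
n_s = 120×50/4 = 1500 rpm; n = 1500×(1−0.0372) = 1444 rpm
ω = 2π×1444/60 = 151.2 rad/s
τ = P_out/ω = 2751/151.2 = 18.2 N·m

18.2 N·m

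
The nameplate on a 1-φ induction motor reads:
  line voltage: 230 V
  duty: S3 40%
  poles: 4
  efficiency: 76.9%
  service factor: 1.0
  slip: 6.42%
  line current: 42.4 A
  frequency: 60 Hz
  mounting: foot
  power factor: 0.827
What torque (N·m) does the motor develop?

35.2 N·m

P_in = V·I·cosφ = 230 × 42.4 × 0.827 = 8065 W
P_out = η·P_in = 0.769 × 8065 = 6202 W
n_s = 120×60/4 = 1800 rpm; n = 1800×(1−0.0642) = 1684 rpm
ω = 2π×1684/60 = 176.3 rad/s
τ = P_out/ω = 6202/176.3 = 35.2 N·m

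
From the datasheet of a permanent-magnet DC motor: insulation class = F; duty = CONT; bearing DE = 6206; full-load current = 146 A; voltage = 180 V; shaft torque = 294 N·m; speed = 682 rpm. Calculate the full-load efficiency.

ω = 2π × 682/60 = 71.42 rad/s; P_out = τω = 294 × 71.42 = 20997 W
P_in = V·I = 180 × 146 = 26280 W
η = P_out / P_in = 20997 / 26280 = 0.799 = 79.9%

79.9 %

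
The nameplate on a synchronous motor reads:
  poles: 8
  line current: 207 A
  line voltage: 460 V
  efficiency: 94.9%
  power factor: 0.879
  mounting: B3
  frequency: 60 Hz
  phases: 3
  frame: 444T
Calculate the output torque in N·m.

1460 N·m

P_in = √3·V·I·cosφ = 1.732 × 460 × 207 × 0.879 = 144966 W
P_out = η·P_in = 0.949 × 144966 = 137573 W
n = n_s = 120×60/8 = 900 rpm (synchronous)
ω = 2π×900/60 = 94.25 rad/s
τ = P_out/ω = 137573/94.25 = 1460 N·m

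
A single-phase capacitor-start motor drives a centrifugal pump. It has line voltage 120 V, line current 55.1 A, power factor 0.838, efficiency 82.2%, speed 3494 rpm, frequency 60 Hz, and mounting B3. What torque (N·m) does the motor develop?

P_in = V·I·cosφ = 120 × 55.1 × 0.838 = 5541 W
P_out = η·P_in = 0.822 × 5541 = 4555 W
n = 3494 rpm
ω = 2π×3494/60 = 365.9 rad/s
τ = P_out/ω = 4555/365.9 = 12.4 N·m

12.4 N·m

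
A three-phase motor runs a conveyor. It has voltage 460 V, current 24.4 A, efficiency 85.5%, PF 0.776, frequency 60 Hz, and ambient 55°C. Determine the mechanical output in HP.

P_in = √3·V·I·cosφ = 1.732 × 460 × 24.4 × 0.776 = 15085 W
P_out = η·P_in = 0.855 × 15085 = 12898 W
= 12898/746 = 17.3 HP

17.3 HP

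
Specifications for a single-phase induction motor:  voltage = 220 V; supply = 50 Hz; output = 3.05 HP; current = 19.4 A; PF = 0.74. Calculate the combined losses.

P_in = V·I·cosφ = 220×19.4×0.74 = 3158 W
P_out = 3.05×746 = 2275 W
Losses = P_in − P_out = 3158 − 2275 = 883 W

883 W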